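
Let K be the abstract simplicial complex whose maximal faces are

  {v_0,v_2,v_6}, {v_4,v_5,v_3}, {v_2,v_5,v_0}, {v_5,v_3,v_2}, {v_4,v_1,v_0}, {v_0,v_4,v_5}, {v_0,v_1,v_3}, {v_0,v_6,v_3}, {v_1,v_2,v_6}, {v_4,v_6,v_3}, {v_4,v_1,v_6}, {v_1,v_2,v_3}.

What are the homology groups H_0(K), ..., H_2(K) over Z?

Order the vertices as v_0 < v_1 < v_2 < v_3 < v_4 < v_5 < v_6. Listing each simplex with vertices in this order, K has dimension 2 with simplices:

  0-simplices (7): [v_0], [v_1], [v_2], [v_3], [v_4], [v_5], [v_6]
  1-simplices (18): (18 of them)
  2-simplices (12): (12 of them)

so the chain groups are C_0 ≅ Z^7, C_1 ≅ Z^18, C_2 ≅ Z^12.

∂_1: C_1 → C_0 is given by ∂[p,q] = [q] − [p]. For instance
  ∂[v_0,v_6] = [v_6] − [v_0].
As a 7×18 matrix over Z this has rank 6, with invariant factors (1,1,1,1,1,1).

∂_2: C_2 → C_1 acts by ∂[p,q,r] = [q,r] − [p,r] + [p,q]. For instance
  ∂[v_1,v_2,v_3] = [v_2,v_3] − [v_1,v_3] + [v_1,v_2],
  ∂[v_0,v_4,v_5] = [v_4,v_5] − [v_0,v_5] + [v_0,v_4].
This gives a 18×12 integer matrix of rank 12; reducing to Smith normal form yields diagonal entries (1,1,1,1,1,1,1,1,1,1,1,2).

Computing H_k = (kernel of ∂_k) / (image of ∂_{k+1}):

  H_0: rank C_0 − rank ∂_1 = 7 − 6 = 1, and the invariant factors of ∂_1 are all 1, so H_0 = Z.
  H_1: rank ker ∂_1 − rank ∂_2 = (18 − 6) − 12 = 0, and ∂_2 has invariant factor 2 > 1, so H_1 = Z/2Z.
  H_2: rank ker ∂_2 − rank ∂_3 = (12 − 12) − 0 = 0, and there is no ∂_3, so H_2 = 0.

H_0 = Z,  H_1 = Z/2Z,  H_2 = 0.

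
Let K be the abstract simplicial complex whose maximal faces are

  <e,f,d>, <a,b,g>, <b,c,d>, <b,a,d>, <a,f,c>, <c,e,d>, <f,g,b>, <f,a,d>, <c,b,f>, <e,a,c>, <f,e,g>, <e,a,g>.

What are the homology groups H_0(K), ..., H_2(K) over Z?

H_0 ≅ Z,  H_1 ≅ Z/2,  H_2 = 0.

We work with the vertex ordering a < b < c < d < e < f < g. The simplices of K, each written with vertices in increasing order, are:

  0-simplices (7): a, b, c, d, e, f, g
  1-simplices (18): ab, ac, ad, ae, af, ag, bc, bd, bf, bg, cd, ce, cf, de, df, ef, eg, fg
  2-simplices (12): abd, abg, ace, acf, adf, aeg, bcd, bcf, bfg, cde, def, efg

so the chain groups are C_0 ≅ Z^7, C_1 ≅ Z^18, C_2 ≅ Z^12.

∂_1: C_1 → C_0 is given by ∂[p,q] = [q] − [p]. For instance
  ∂fg = g − f.
As a 7×18 matrix over Z this has rank 6, with invariant factors (1,1,1,1,1,1).

Boundary ∂_2: C_2 → C_1 maps a triangle to the signed sum of its edges. For instance
  ∂cde = de − ce + cd,
  ∂ace = ce − ae + ac.
This gives a 18×12 integer matrix of rank 12; reducing to Smith normal form yields diagonal entries (1,1,1,1,1,1,1,1,1,1,1,2).

Reading off H_k = ker ∂_k / im ∂_{k+1}:

  H_0: rank C_0 − rank ∂_1 = 7 − 6 = 1, and the invariant factors of ∂_1 are all 1, so H_0 ≅ Z.
  H_1: rank ker ∂_1 − rank ∂_2 = (18 − 6) − 12 = 0, and ∂_2 has invariant factor 2 > 1, so H_1 ≅ Z/2.
  H_2: rank ker ∂_2 − rank ∂_3 = (12 − 12) − 0 = 0, and there is no ∂_3, so H_2 ≅ 0.

As a check, the Euler characteristic is 7 − 18 + 12 = 1, which agrees with 1 − 0 + 0 = 1.
(K is a triangulation of the real projective plane RP^2.)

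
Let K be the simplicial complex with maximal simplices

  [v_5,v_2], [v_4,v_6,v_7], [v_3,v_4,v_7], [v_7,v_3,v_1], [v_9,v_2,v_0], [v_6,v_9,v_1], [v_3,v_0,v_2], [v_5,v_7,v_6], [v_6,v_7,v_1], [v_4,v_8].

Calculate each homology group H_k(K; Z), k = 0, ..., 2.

H_0 = Z,  H_1 = Z^2,  H_2 = 0.

Take the total order v_0 < v_1 < v_2 < v_3 < v_4 < v_5 < v_6 < v_7 < v_8 < v_9 on the vertex set. Then K (dimension 2) consists of the simplices:

  0-simplices (10): [v_0], [v_1], [v_2], [v_3], [v_4], [v_5], [v_6], [v_7], [v_8], [v_9]
  1-simplices (19): (19 of them)
  2-simplices (8): [v_0,v_2,v_3], [v_0,v_2,v_9], [v_1,v_3,v_7], [v_1,v_6,v_7], [v_1,v_6,v_9], [v_3,v_4,v_7], [v_4,v_6,v_7], [v_5,v_6,v_7]

giving chain groups C_0 ≅ Z^10, C_1 ≅ Z^19, C_2 ≅ Z^8.

The boundary map ∂_1: C_1 → C_0 sends each edge [p,q] (with p < q) to q − p. For instance
  ∂[v_5,v_6] = [v_6] − [v_5].
As a 10×19 matrix over Z this has rank 9, with invariant factors (1,1,1,1,1,1,1,1,1).

The boundary map ∂_2: C_2 → C_1 maps a triangle to the signed sum of its edges. For instance
  ∂[v_1,v_3,v_7] = [v_3,v_7] − [v_1,v_7] + [v_1,v_3],
  ∂[v_3,v_4,v_7] = [v_4,v_7] − [v_3,v_7] + [v_3,v_4].
As a 19×8 matrix over Z this has rank 8, with invariant factors (1,1,1,1,1,1,1,1).

Now H_k = ker ∂_k / im ∂_{k+1}, so:

  H_0: rank C_0 − rank ∂_1 = 10 − 9 = 1, and the invariant factors of ∂_1 are all 1, so H_0 = Z.
  H_1: rank ker ∂_1 − rank ∂_2 = (19 − 9) − 8 = 2, and the invariant factors of ∂_2 are all 1, so H_1 = Z^2.
  H_2: rank ker ∂_2 − rank ∂_3 = (8 − 8) − 0 = 0, and there is no ∂_3, so H_2 = 0.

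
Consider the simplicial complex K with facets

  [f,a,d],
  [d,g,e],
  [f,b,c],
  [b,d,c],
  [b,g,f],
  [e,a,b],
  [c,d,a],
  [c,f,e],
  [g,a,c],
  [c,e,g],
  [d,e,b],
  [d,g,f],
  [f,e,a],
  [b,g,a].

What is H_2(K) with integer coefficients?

Order the vertices as a < b < c < d < e < f < g. Listing each simplex with vertices in this order, K has dimension 2 with simplices:

  0-simplices (7): a, b, c, d, e, f, g
  1-simplices (21): ab, ac, ad, ae, af, ag, bc, bd, be, bf, bg, cd, ce, cf, cg, de, df, dg, ef, eg, fg
  2-simplices (14): abe, abg, acd, acg, adf, aef, bcd, bcf, bde, bfg, cef, ceg, deg, dfg

giving chain groups C_0 ≅ Z^7, C_1 ≅ Z^21, C_2 ≅ Z^14.

The boundary map ∂_1: C_1 → C_0 maps an edge to its endpoints' difference, ∂[p,q] = q − p. For instance
  ∂de = e − d.
The 7×21 boundary matrix has rank 6 and Smith normal form diag(1,1,1,1,1,1).

The boundary map ∂_2: C_2 → C_1 sends each 2-simplex [p,q,r] to [q,r] − [p,r] + [p,q]. For instance
  ∂bfg = fg − bg + bf,
  ∂bcd = cd − bd + bc.
This gives a 21×14 integer matrix of rank 13; reducing to Smith normal form yields diagonal entries (1,1,1,1,1,1,1,1,1,1,1,1,1).

Computing H_k = (kernel of ∂_k) / (image of ∂_{k+1}):

  H_2: rank ker ∂_2 − rank ∂_3 = (14 − 13) − 0 = 1, and there is no ∂_3, so H_2 = Z.

H_2 ≅ Z.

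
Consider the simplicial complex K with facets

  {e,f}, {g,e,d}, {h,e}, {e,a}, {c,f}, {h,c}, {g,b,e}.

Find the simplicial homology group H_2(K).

Take the total order a < b < c < d < e < f < g < h on the vertex set. Then K (dimension 2) consists of the simplices:

  0-simplices (8): a, b, c, d, e, f, g, h
  1-simplices (10): ae, be, bg, cf, ch, de, dg, ef, eg, eh
  2-simplices (2): beg, deg

so the chain groups are C_0 ≅ Z^8, C_1 ≅ Z^10, C_2 ≅ Z^2.

∂_1: C_1 → C_0 sends each edge [p,q] (with p < q) to q − p. For instance
  ∂cf = f − c.
The 8×10 boundary matrix has rank 7 and Smith normal form diag(1,1,1,1,1,1,1).

Boundary ∂_2: C_2 → C_1 acts by ∂[p,q,r] = [q,r] − [p,r] + [p,q]. For instance
  ∂beg = eg − bg + be,
  ∂deg = eg − dg + de.
The resulting 10×2 matrix has rank 2, and its Smith normal form has invariant factors (1,1).

Computing H_k = (kernel of ∂_k) / (image of ∂_{k+1}):

  H_2: rank ker ∂_2 − rank ∂_3 = (2 − 2) − 0 = 0, and there is no ∂_3, so H_2 ≅ 0.

H_2 ≅ 0.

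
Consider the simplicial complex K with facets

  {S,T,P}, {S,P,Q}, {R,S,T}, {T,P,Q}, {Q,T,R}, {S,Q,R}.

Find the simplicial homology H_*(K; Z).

H_0 = Z,  H_1 = 0,  H_2 = Z.

Order the vertices as P < Q < R < S < T. Listing each simplex with vertices in this order, K has dimension 2 with simplices:

  0-simplices (5): P, Q, R, S, T
  1-simplices (9): PQ, PS, PT, QR, QS, QT, RS, RT, ST
  2-simplices (6): PQS, PQT, PST, QRS, QRT, RST

Hence C_0 ≅ Z^5, C_1 ≅ Z^9, C_2 ≅ Z^6.

Boundary ∂_1: C_1 → C_0 maps an edge to its endpoints' difference, ∂[p,q] = q − p.
The 5×9 boundary matrix has rank 4 and Smith normal form diag(1,1,1,1).

The boundary map ∂_2: C_2 → C_1 maps a triangle to the signed sum of its edges. For instance
  ∂PQS = QS − PS + PQ,
  ∂RST = ST − RT + RS.
The 9×6 boundary matrix has rank 5 and Smith normal form diag(1,1,1,1,1).

From H_k ≅ ker(∂_k) / im(∂_{k+1}) we obtain:

  H_0: rank C_0 − rank ∂_1 = 5 − 4 = 1, and the invariant factors of ∂_1 are all 1, so H_0 ≅ Z.
  H_1: rank ker ∂_1 − rank ∂_2 = (9 − 4) − 5 = 0, and the invariant factors of ∂_2 are all 1, so H_1 ≅ 0.
  H_2: rank ker ∂_2 − rank ∂_3 = (6 − 5) − 0 = 1, and there is no ∂_3, so H_2 ≅ Z.

As a check, the Euler characteristic is 5 − 9 + 6 = 2, which agrees with 1 − 0 + 1 = 2.
(K is a triangulation of the 2-sphere S^2.)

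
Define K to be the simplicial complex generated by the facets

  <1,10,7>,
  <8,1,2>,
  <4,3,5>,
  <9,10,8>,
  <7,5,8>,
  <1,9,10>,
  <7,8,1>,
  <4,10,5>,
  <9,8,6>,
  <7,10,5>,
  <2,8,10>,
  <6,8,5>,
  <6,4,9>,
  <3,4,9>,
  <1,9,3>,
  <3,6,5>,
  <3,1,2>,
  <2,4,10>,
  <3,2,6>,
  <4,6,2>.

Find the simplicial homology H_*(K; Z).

K has 10 vertices, 30 edges, 20 triangles.
rank ∂_0 = 0, rank ∂_1 = 9 ⇒ b_0 = 10 − 0 − 9 = 1; all invariant factors of ∂_1 are 1 so no torsion. So H_0 = Z.
rank ∂_1 = 9, rank ∂_2 = 20 ⇒ b_1 = 30 − 9 − 20 = 1; ∂_2 has invariant factor(s) [2] giving torsion. So H_1 = Z ⊕ Z_2.
rank ∂_2 = 20, rank ∂_3 = 0 ⇒ b_2 = 20 − 20 − 0 = 0. So H_2 = 0.

H_0 ≅ Z,  H_1 ≅ Z ⊕ Z_2,  H_2 = 0.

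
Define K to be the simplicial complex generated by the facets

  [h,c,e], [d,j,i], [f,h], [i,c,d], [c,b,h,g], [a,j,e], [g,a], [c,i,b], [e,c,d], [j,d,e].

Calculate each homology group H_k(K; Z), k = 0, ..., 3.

We work with the vertex ordering a < b < c < d < e < f < g < h < i < j. The simplices of K, each written with vertices in increasing order, are:

  0-simplices (10): a, b, c, d, e, f, g, h, i, j
  1-simplices (20): ae, ag, aj, bc, bg, bh, bi, cd, ce, cg, ch, ci, de, di, dj, eh, ej, fh, gh, ij
  2-simplices (11): aej, bcg, bch, bci, bgh, cde, cdi, ceh, cgh, dej, dij
  3-simplices (1): bcgh

Hence C_0 ≅ Z^10, C_1 ≅ Z^20, C_2 ≅ Z^11, C_3 ≅ Z^1.

Boundary ∂_1: C_1 → C_0 maps an edge to its endpoints' difference, ∂[p,q] = q − p.
The 10×20 boundary matrix has rank 9 and Smith normal form diag(1,1,1,1,1,1,1,1,1).

∂_2: C_2 → C_1 maps a triangle to the signed sum of its edges. For instance
  ∂bgh = gh − bh + bg,
  ∂bcg = cg − bg + bc.
The 20×11 boundary matrix has rank 10 and Smith normal form diag(1,1,1,1,1,1,1,1,1,1).

Boundary ∂_3: C_3 → C_2 sends each 3-simplex σ to the alternating sum Σ_i (−1)^i (σ with its i-th vertex removed). For instance
  ∂bcgh = cgh − bgh + bch − bcg.
The resulting 11×1 matrix has rank 1, and its Smith normal form has invariant factors (1).

From H_k ≅ ker(∂_k) / im(∂_{k+1}) we obtain:

  H_0: rank C_0 − rank ∂_1 = 10 − 9 = 1, and the invariant factors of ∂_1 are all 1, so H_0 = Z.
  H_1: rank ker ∂_1 − rank ∂_2 = (20 − 9) − 10 = 1, and the invariant factors of ∂_2 are all 1, so H_1 = Z.
  H_2: rank ker ∂_2 − rank ∂_3 = (11 − 10) − 1 = 0, and the invariant factors of ∂_3 are all 1, so H_2 = 0.
  H_3: rank ker ∂_3 − rank ∂_4 = (1 − 1) − 0 = 0, and there is no ∂_4, so H_3 = 0.

As a check, the Euler characteristic is 10 − 20 + 11 − 1 = 0, which agrees with 1 − 1 + 0 − 0 = 0.

H_0 = Z,  H_1 = Z,  H_2 = 0,  H_3 = 0.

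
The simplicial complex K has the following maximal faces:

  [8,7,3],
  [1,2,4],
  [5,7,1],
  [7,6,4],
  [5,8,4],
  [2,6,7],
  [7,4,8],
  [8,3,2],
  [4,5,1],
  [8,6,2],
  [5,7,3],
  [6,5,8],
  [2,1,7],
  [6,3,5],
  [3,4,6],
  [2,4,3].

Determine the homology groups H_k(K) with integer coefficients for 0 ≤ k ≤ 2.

H_0 ≅ Z,  H_1 ≅ Z^2,  H_2 ≅ Z.

Fix the vertex order 1 < 2 < 3 < 4 < 5 < 6 < 7 < 8 and write every simplex with vertices in increasing order. Then dim K = 2 and the simplices of K are:

  0-simplices (8): [1], [2], [3], [4], [5], [6], [7], [8]
  1-simplices (24): (24 of them)
  2-simplices (16): [1,2,4], [1,2,7], [1,4,5], [1,5,7], [2,3,4], [2,3,8], [2,6,7], [2,6,8], [3,4,6], [3,5,6], [3,5,7], [3,7,8], [4,5,8], [4,6,7], [4,7,8], [5,6,8]

so the chain groups are C_0 ≅ Z^8, C_1 ≅ Z^24, C_2 ≅ Z^16.

The boundary map ∂_1: C_1 → C_0 maps an edge to its endpoints' difference, ∂[p,q] = q − p.
As a 8×24 matrix over Z this has rank 7, with invariant factors (1,1,1,1,1,1,1).

Boundary ∂_2: C_2 → C_1 maps a triangle to the signed sum of its edges. For instance
  ∂[4,6,7] = [6,7] − [4,7] + [4,6],
  ∂[2,6,8] = [6,8] − [2,8] + [2,6].
As a 24×16 matrix over Z this has rank 15, with invariant factors (1,1,1,1,1,1,1,1,1,1,1,1,1,1,1).

From H_k ≅ ker(∂_k) / im(∂_{k+1}) we obtain:

  H_0: rank C_0 − rank ∂_1 = 8 − 7 = 1, and the invariant factors of ∂_1 are all 1, so H_0 ≅ Z.
  H_1: rank ker ∂_1 − rank ∂_2 = (24 − 7) − 15 = 2, and the invariant factors of ∂_2 are all 1, so H_1 ≅ Z^2.
  H_2: rank ker ∂_2 − rank ∂_3 = (16 − 15) − 0 = 1, and there is no ∂_3, so H_2 ≅ Z.

(K is a triangulation of the torus T^2.)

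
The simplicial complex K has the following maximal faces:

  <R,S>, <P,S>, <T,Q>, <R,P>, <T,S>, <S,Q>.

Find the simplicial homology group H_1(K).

H_1 = Z^2.

Take the total order P < Q < R < S < T on the vertex set. Then K (dimension 1) consists of the simplices:

  0-simplices (5): P, Q, R, S, T
  1-simplices (6): PR, PS, QS, QT, RS, ST

so the chain groups are C_0 ≅ Z^5, C_1 ≅ Z^6.

The boundary map ∂_1: C_1 → C_0 sends each edge [p,q] (with p < q) to q − p. For instance
  ∂QS = S − Q.
The 5×6 boundary matrix has rank 4 and Smith normal form diag(1,1,1,1).

From H_k ≅ ker(∂_k) / im(∂_{k+1}) we obtain:

  H_1: rank ker ∂_1 − rank ∂_2 = (6 − 4) − 0 = 2, and there is no ∂_2, so H_1 ≅ Z^2.

(K is a triangulation of a wedge of 2 circles.)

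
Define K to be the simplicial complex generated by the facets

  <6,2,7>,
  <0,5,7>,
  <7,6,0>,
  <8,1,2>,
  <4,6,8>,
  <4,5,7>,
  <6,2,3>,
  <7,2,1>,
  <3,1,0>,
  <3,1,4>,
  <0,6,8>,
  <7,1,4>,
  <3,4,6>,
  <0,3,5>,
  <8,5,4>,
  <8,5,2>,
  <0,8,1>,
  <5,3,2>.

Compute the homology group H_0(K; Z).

H_0 = Z.

K has 9 vertices, 27 edges, 18 triangles.
rank ∂_0 = 0, rank ∂_1 = 8 ⇒ b_0 = 9 − 0 − 8 = 1; all invariant factors of ∂_1 are 1 so no torsion. So H_0 ≅ Z.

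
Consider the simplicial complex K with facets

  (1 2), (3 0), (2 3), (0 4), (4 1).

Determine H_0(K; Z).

Fix the vertex order 0 < 1 < 2 < 3 < 4 and write every simplex with vertices in increasing order. Then dim K = 1 and the simplices of K are:

  0-simplices (5): [0], [1], [2], [3], [4]
  1-simplices (5): [0,3], [0,4], [1,2], [1,4], [2,3]

so the chain groups are C_0 ≅ Z^5, C_1 ≅ Z^5.

∂_1: C_1 → C_0 sends each edge [p,q] (with p < q) to q − p.
As a 5×5 matrix over Z this has rank 4, with invariant factors (1,1,1,1).

Computing H_k = (kernel of ∂_k) / (image of ∂_{k+1}):

  H_0: rank C_0 − rank ∂_1 = 5 − 4 = 1, and the invariant factors of ∂_1 are all 1, so H_0 = Z.

H_0 ≅ Z.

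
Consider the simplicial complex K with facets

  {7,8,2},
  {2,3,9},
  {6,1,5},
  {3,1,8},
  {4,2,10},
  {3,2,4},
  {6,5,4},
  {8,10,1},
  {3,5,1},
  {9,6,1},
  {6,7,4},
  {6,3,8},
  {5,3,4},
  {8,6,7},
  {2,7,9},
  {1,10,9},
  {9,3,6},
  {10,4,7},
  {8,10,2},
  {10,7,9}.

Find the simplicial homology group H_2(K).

H_2 ≅ 0.

Take the total order 1 < 2 < 3 < 4 < 5 < 6 < 7 < 8 < 9 < 10 on the vertex set. Then K (dimension 2) consists of the simplices:

  0-simplices (10): [1], [2], [3], [4], [5], [6], [7], [8], [9], [10]
  1-simplices (30): (30 of them)
  2-simplices (20): (20 of them)

so the chain groups are C_0 ≅ Z^10, C_1 ≅ Z^30, C_2 ≅ Z^20.

Boundary ∂_1: C_1 → C_0 is given by ∂[p,q] = [q] − [p]. For instance
  ∂[3,6] = [6] − [3].
The 10×30 boundary matrix has rank 9 and Smith normal form diag(1,1,1,1,1,1,1,1,1).

The boundary map ∂_2: C_2 → C_1 acts by ∂[p,q,r] = [q,r] − [p,r] + [p,q]. For instance
  ∂[1,5,6] = [5,6] − [1,6] + [1,5],
  ∂[1,6,9] = [6,9] − [1,9] + [1,6].
The resulting 30×20 matrix has rank 20, and its Smith normal form has invariant factors (1,1,1,1,1,1,1,1,1,1,1,1,1,1,1,1,1,1,1,2).

From H_k ≅ ker(∂_k) / im(∂_{k+1}) we obtain:

  H_2: rank ker ∂_2 − rank ∂_3 = (20 − 20) − 0 = 0, and there is no ∂_3, so H_2 ≅ 0.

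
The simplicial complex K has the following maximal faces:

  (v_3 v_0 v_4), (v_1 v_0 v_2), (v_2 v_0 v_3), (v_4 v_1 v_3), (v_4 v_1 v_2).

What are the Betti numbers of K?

b_0 = 1, b_1 = 1, b_2 = 0.

K has 5 vertices, 10 edges, 5 triangles.
rank ∂_0 = 0, rank ∂_1 = 4 ⇒ b_0 = 5 − 0 − 4 = 1; all invariant factors of ∂_1 are 1 so no torsion. So H_0 = Z.
rank ∂_1 = 4, rank ∂_2 = 5 ⇒ b_1 = 10 − 4 − 5 = 1; all invariant factors of ∂_2 are 1 so no torsion. So H_1 = Z.
rank ∂_2 = 5, rank ∂_3 = 0 ⇒ b_2 = 5 − 5 − 0 = 0. So H_2 = 0.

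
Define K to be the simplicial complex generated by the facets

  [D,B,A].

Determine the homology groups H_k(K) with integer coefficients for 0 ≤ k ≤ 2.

H_0 ≅ Z,  H_1 = 0,  H_2 = 0.

We work with the vertex ordering A < B < D. The simplices of K, each written with vertices in increasing order, are:

  0-simplices (3): A, B, D
  1-simplices (3): AB, AD, BD
  2-simplices (1): ABD

Hence C_0 ≅ Z^3, C_1 ≅ Z^3, C_2 ≅ Z^1.

The boundary map ∂_1: C_1 → C_0 maps an edge to its endpoints' difference, ∂[p,q] = q − p. For instance
  ∂AD = D − A.
The 3×3 boundary matrix has rank 2 and Smith normal form diag(1,1).

The boundary map ∂_2: C_2 → C_1 sends each 2-simplex [p,q,r] to [q,r] − [p,r] + [p,q]. For instance
  ∂ABD = BD − AD + AB.
The 3×1 boundary matrix has rank 1 and Smith normal form diag(1).

Now H_k = ker ∂_k / im ∂_{k+1}, so:

  H_0: rank C_0 − rank ∂_1 = 3 − 2 = 1, and the invariant factors of ∂_1 are all 1, so H_0 = Z.
  H_1: rank ker ∂_1 − rank ∂_2 = (3 − 2) − 1 = 0, and the invariant factors of ∂_2 are all 1, so H_1 = 0.
  H_2: rank ker ∂_2 − rank ∂_3 = (1 − 1) − 0 = 0, and there is no ∂_3, so H_2 = 0.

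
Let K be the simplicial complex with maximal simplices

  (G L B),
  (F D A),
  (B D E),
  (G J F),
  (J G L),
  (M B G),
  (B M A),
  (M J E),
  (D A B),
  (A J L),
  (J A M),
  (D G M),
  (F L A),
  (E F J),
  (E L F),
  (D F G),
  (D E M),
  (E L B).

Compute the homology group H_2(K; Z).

K has 9 vertices, 27 edges, 18 triangles.
rank ∂_2 = 18, rank ∂_3 = 0 ⇒ b_2 = 18 − 18 − 0 = 0. So H_2 ≅ 0.

H_2 ≅ 0.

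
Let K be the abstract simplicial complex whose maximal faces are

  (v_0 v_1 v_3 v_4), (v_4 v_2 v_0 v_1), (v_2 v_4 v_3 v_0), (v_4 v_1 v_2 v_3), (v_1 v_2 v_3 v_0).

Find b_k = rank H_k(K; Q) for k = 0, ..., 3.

We work with the vertex ordering v_0 < v_1 < v_2 < v_3 < v_4. The simplices of K, each written with vertices in increasing order, are:

  0-simplices (5): [v_0], [v_1], [v_2], [v_3], [v_4]
  1-simplices (10): [v_0,v_1], [v_0,v_2], [v_0,v_3], [v_0,v_4], [v_1,v_2], [v_1,v_3], [v_1,v_4], [v_2,v_3], [v_2,v_4], [v_3,v_4]
  2-simplices (10): [v_0,v_1,v_2], [v_0,v_1,v_3], [v_0,v_1,v_4], [v_0,v_2,v_3], [v_0,v_2,v_4], [v_0,v_3,v_4], [v_1,v_2,v_3], [v_1,v_2,v_4], [v_1,v_3,v_4], [v_2,v_3,v_4]
  3-simplices (5): [v_0,v_1,v_2,v_3], [v_0,v_1,v_2,v_4], [v_0,v_1,v_3,v_4], [v_0,v_2,v_3,v_4], [v_1,v_2,v_3,v_4]

Hence C_0 ≅ Z^5, C_1 ≅ Z^10, C_2 ≅ Z^10, C_3 ≅ Z^5.

∂_1: C_1 → C_0 sends each edge [p,q] (with p < q) to q − p. For instance
  ∂[v_1,v_4] = [v_4] − [v_1].
As a 5×10 matrix over Z this has rank 4, with invariant factors (1,1,1,1).

∂_2: C_2 → C_1 sends each 2-simplex [p,q,r] to [q,r] − [p,r] + [p,q]. For instance
  ∂[v_0,v_1,v_4] = [v_1,v_4] − [v_0,v_4] + [v_0,v_1],
  ∂[v_0,v_3,v_4] = [v_3,v_4] − [v_0,v_4] + [v_0,v_3].
The resulting 10×10 matrix has rank 6, and its Smith normal form has invariant factors (1,1,1,1,1,1).

Boundary ∂_3: C_3 → C_2 sends each 3-simplex σ to the alternating sum Σ_i (−1)^i (σ with its i-th vertex removed). For instance
  ∂[v_0,v_1,v_2,v_3] = [v_1,v_2,v_3] − [v_0,v_2,v_3] + [v_0,v_1,v_3] − [v_0,v_1,v_2],
  ∂[v_1,v_2,v_3,v_4] = [v_2,v_3,v_4] − [v_1,v_3,v_4] + [v_1,v_2,v_4] − [v_1,v_2,v_3].
The 10×5 boundary matrix has rank 4 and Smith normal form diag(1,1,1,1).

Reading off H_k = ker ∂_k / im ∂_{k+1}:

  H_0: rank C_0 − rank ∂_1 = 5 − 4 = 1, and the invariant factors of ∂_1 are all 1, so H_0 ≅ Z.
  H_1: rank ker ∂_1 − rank ∂_2 = (10 − 4) − 6 = 0, and the invariant factors of ∂_2 are all 1, so H_1 ≅ 0.
  H_2: rank ker ∂_2 − rank ∂_3 = (10 − 6) − 4 = 0, and the invariant factors of ∂_3 are all 1, so H_2 ≅ 0.
  H_3: rank ker ∂_3 − rank ∂_4 = (5 − 4) − 0 = 1, and there is no ∂_4, so H_3 ≅ Z.

(K is a triangulation of the 3-sphere S^3.)

Hence the Betti numbers are b_0 = 1, b_1 = 0, b_2 = 0, b_3 = 1.

b_0 = 1, b_1 = 0, b_2 = 0, b_3 = 1.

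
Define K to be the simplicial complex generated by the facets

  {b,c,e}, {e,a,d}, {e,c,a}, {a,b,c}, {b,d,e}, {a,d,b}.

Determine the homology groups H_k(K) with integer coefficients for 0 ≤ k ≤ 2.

We work with the vertex ordering a < b < c < d < e. The simplices of K, each written with vertices in increasing order, are:

  0-simplices (5): a, b, c, d, e
  1-simplices (9): ab, ac, ad, ae, bc, bd, be, ce, de
  2-simplices (6): abc, abd, ace, ade, bce, bde

so the chain groups are C_0 ≅ Z^5, C_1 ≅ Z^9, C_2 ≅ Z^6.

∂_1: C_1 → C_0 is given by ∂[p,q] = [q] − [p].
The 5×9 boundary matrix has rank 4 and Smith normal form diag(1,1,1,1).

Boundary ∂_2: C_2 → C_1 maps a triangle to the signed sum of its edges. For instance
  ∂ace = ce − ae + ac,
  ∂bce = ce − be + bc.
This gives a 9×6 integer matrix of rank 5; reducing to Smith normal form yields diagonal entries (1,1,1,1,1).

From H_k ≅ ker(∂_k) / im(∂_{k+1}) we obtain:

  H_0: rank C_0 − rank ∂_1 = 5 − 4 = 1, and the invariant factors of ∂_1 are all 1, so H_0 = Z.
  H_1: rank ker ∂_1 − rank ∂_2 = (9 − 4) − 5 = 0, and the invariant factors of ∂_2 are all 1, so H_1 = 0.
  H_2: rank ker ∂_2 − rank ∂_3 = (6 − 5) − 0 = 1, and there is no ∂_3, so H_2 = Z.

As a check, the Euler characteristic is 5 − 9 + 6 = 2, which agrees with 1 − 0 + 1 = 2.

H_0 = Z,  H_1 = 0,  H_2 = Z.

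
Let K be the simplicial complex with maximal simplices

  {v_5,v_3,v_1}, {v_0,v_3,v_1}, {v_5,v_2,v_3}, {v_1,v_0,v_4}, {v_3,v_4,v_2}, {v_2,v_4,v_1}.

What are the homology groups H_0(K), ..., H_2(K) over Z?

H_0 = Z,  H_1 = Z,  H_2 = 0.

K has 6 vertices, 12 edges, 6 triangles.
rank ∂_0 = 0, rank ∂_1 = 5 ⇒ b_0 = 6 − 0 − 5 = 1; all invariant factors of ∂_1 are 1 so no torsion. So H_0 ≅ Z.
rank ∂_1 = 5, rank ∂_2 = 6 ⇒ b_1 = 12 − 5 − 6 = 1; all invariant factors of ∂_2 are 1 so no torsion. So H_1 ≅ Z.
rank ∂_2 = 6, rank ∂_3 = 0 ⇒ b_2 = 6 − 6 − 0 = 0. So H_2 ≅ 0.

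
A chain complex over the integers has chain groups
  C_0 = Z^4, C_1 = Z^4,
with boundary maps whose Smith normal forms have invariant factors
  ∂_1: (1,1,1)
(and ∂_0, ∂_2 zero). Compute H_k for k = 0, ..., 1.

H_0: b_0 = 4 − 0 − 3 = 1; torsion from ∂_1 factors > 1: none. So H_0 = Z.
H_1: b_1 = 4 − 3 − 0 = 1; torsion from ∂_2 factors > 1: none. So H_1 = Z.

H_0 = Z,  H_1 = Z.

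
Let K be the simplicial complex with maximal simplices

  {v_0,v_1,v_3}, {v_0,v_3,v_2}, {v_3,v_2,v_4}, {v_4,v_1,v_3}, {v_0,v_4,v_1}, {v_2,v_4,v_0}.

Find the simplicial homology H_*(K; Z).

H_0 = Z,  H_1 = 0,  H_2 = Z.

We work with the vertex ordering v_0 < v_1 < v_2 < v_3 < v_4. The simplices of K, each written with vertices in increasing order, are:

  0-simplices (5): [v_0], [v_1], [v_2], [v_3], [v_4]
  1-simplices (9): [v_0,v_1], [v_0,v_2], [v_0,v_3], [v_0,v_4], [v_1,v_3], [v_1,v_4], [v_2,v_3], [v_2,v_4], [v_3,v_4]
  2-simplices (6): [v_0,v_1,v_3], [v_0,v_1,v_4], [v_0,v_2,v_3], [v_0,v_2,v_4], [v_1,v_3,v_4], [v_2,v_3,v_4]

so the chain groups are C_0 ≅ Z^5, C_1 ≅ Z^9, C_2 ≅ Z^6.

∂_1: C_1 → C_0 is given by ∂[p,q] = [q] − [p]. For instance
  ∂[v_2,v_4] = [v_4] − [v_2].
As a 5×9 matrix over Z this has rank 4, with invariant factors (1,1,1,1).

∂_2: C_2 → C_1 sends each 2-simplex [p,q,r] to [q,r] − [p,r] + [p,q]. For instance
  ∂[v_0,v_1,v_4] = [v_1,v_4] − [v_0,v_4] + [v_0,v_1],
  ∂[v_1,v_3,v_4] = [v_3,v_4] − [v_1,v_4] + [v_1,v_3].
The 9×6 boundary matrix has rank 5 and Smith normal form diag(1,1,1,1,1).

Now H_k = ker ∂_k / im ∂_{k+1}, so:

  H_0: rank C_0 − rank ∂_1 = 5 − 4 = 1, and the invariant factors of ∂_1 are all 1, so H_0 ≅ Z.
  H_1: rank ker ∂_1 − rank ∂_2 = (9 − 4) − 5 = 0, and the invariant factors of ∂_2 are all 1, so H_1 ≅ 0.
  H_2: rank ker ∂_2 − rank ∂_3 = (6 − 5) − 0 = 1, and there is no ∂_3, so H_2 ≅ Z.

(K is a triangulation of the 2-sphere S^2.)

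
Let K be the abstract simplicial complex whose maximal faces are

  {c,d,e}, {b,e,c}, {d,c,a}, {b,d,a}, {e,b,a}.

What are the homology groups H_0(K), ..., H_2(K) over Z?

H_0 ≅ Z,  H_1 ≅ Z,  H_2 = 0.

We work with the vertex ordering a < b < c < d < e. The simplices of K, each written with vertices in increasing order, are:

  0-simplices (5): a, b, c, d, e
  1-simplices (10): ab, ac, ad, ae, bc, bd, be, cd, ce, de
  2-simplices (5): abd, abe, acd, bce, cde

so the chain groups are C_0 ≅ Z^5, C_1 ≅ Z^10, C_2 ≅ Z^5.

∂_1: C_1 → C_0 sends each edge [p,q] (with p < q) to q − p. For instance
  ∂be = e − b.
The resulting 5×10 matrix has rank 4, and its Smith normal form has invariant factors (1,1,1,1).

Boundary ∂_2: C_2 → C_1 sends each 2-simplex [p,q,r] to [q,r] − [p,r] + [p,q]. For instance
  ∂abd = bd − ad + ab,
  ∂abe = be − ae + ab.
This gives a 10×5 integer matrix of rank 5; reducing to Smith normal form yields diagonal entries (1,1,1,1,1).

Now H_k = ker ∂_k / im ∂_{k+1}, so:

  H_0: rank C_0 − rank ∂_1 = 5 − 4 = 1, and the invariant factors of ∂_1 are all 1, so H_0 ≅ Z.
  H_1: rank ker ∂_1 − rank ∂_2 = (10 − 4) − 5 = 1, and the invariant factors of ∂_2 are all 1, so H_1 ≅ Z.
  H_2: rank ker ∂_2 − rank ∂_3 = (5 − 5) − 0 = 0, and there is no ∂_3, so H_2 ≅ 0.

As a check, the Euler characteristic is 5 − 10 + 5 = 0, which agrees with 1 − 1 + 0 = 0.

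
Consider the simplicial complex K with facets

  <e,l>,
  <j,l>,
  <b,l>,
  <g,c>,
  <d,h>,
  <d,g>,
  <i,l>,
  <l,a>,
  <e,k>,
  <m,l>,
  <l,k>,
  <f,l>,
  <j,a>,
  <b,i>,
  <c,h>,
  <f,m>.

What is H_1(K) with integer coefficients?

H_1 = Z^5.

Fix the vertex order a < b < c < d < e < f < g < h < i < j < k < l < m and write every simplex with vertices in increasing order. Then dim K = 1 and the simplices of K are:

  0-simplices (13): a, b, c, d, e, f, g, h, i, j, k, l, m
  1-simplices (16): aj, al, bi, bl, cg, ch, dg, dh, ek, el, fl, fm, il, jl, kl, lm

Hence C_0 ≅ Z^13, C_1 ≅ Z^16.

∂_1: C_1 → C_0 is given by ∂[p,q] = [q] − [p]. For instance
  ∂fm = m − f.
The 13×16 boundary matrix has rank 11 and Smith normal form diag(1,1,1,1,1,1,1,1,1,1,1).

From H_k ≅ ker(∂_k) / im(∂_{k+1}) we obtain:

  H_1: rank ker ∂_1 − rank ∂_2 = (16 − 11) − 0 = 5, and there is no ∂_2, so H_1 ≅ Z^5.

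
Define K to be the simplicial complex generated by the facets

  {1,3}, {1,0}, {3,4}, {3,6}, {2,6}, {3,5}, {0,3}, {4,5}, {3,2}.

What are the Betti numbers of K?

K has 7 vertices, 9 edges.
rank ∂_0 = 0, rank ∂_1 = 6 ⇒ b_0 = 7 − 0 − 6 = 1; all invariant factors of ∂_1 are 1 so no torsion. So H_0 = Z.
rank ∂_1 = 6, rank ∂_2 = 0 ⇒ b_1 = 9 − 6 − 0 = 3. So H_1 = Z^3.

b_0 = 1, b_1 = 3.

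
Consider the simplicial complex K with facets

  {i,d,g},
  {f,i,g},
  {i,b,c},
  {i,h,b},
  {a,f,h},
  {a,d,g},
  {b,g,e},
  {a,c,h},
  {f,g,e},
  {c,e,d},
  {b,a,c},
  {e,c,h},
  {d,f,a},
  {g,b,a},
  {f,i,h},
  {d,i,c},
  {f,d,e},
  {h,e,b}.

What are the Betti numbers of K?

b_0 = 1, b_1 = 1, b_2 = 0.

Order the vertices as a < b < c < d < e < f < g < h < i. Listing each simplex with vertices in this order, K has dimension 2 with simplices:

  0-simplices (9): a, b, c, d, e, f, g, h, i
  1-simplices (27): ab, ac, ad, af, ag, ah, bc, be, bg, bh, bi, cd, ce, ch, ci, de, df, dg, di, ef, eg, eh, fg, fh, fi, gi, hi
  2-simplices (18): abc, abg, ach, adf, adg, afh, bci, beg, beh, bhi, cde, cdi, ceh, def, dgi, efg, fgi, fhi

giving chain groups C_0 ≅ Z^9, C_1 ≅ Z^27, C_2 ≅ Z^18.

The boundary map ∂_1: C_1 → C_0 maps an edge to its endpoints' difference, ∂[p,q] = q − p.
The resulting 9×27 matrix has rank 8, and its Smith normal form has invariant factors (1,1,1,1,1,1,1,1).

Boundary ∂_2: C_2 → C_1 sends each 2-simplex [p,q,r] to [q,r] − [p,r] + [p,q]. For instance
  ∂afh = fh − ah + af,
  ∂adf = df − af + ad.
The resulting 27×18 matrix has rank 18, and its Smith normal form has invariant factors (1,1,1,1,1,1,1,1,1,1,1,1,1,1,1,1,1,2).

Reading off H_k = ker ∂_k / im ∂_{k+1}:

  H_0: rank C_0 − rank ∂_1 = 9 − 8 = 1, and the invariant factors of ∂_1 are all 1, so H_0 ≅ Z.
  H_1: rank ker ∂_1 − rank ∂_2 = (27 − 8) − 18 = 1, and ∂_2 has invariant factor 2 > 1, so H_1 ≅ Z ⊕ Z/2Z.
  H_2: rank ker ∂_2 − rank ∂_3 = (18 − 18) − 0 = 0, and there is no ∂_3, so H_2 ≅ 0.

As a check, the Euler characteristic is 9 − 27 + 18 = 0, which agrees with 1 − 1 + 0 = 0.

Hence the Betti numbers are b_0 = 1, b_1 = 1, b_2 = 0.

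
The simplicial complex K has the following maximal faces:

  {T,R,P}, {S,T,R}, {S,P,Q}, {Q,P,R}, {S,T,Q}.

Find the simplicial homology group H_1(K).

H_1 ≅ Z.

K has 5 vertices, 10 edges, 5 triangles.
rank ∂_1 = 4, rank ∂_2 = 5 ⇒ b_1 = 10 − 4 − 5 = 1; all invariant factors of ∂_2 are 1 so no torsion. So H_1 ≅ Z.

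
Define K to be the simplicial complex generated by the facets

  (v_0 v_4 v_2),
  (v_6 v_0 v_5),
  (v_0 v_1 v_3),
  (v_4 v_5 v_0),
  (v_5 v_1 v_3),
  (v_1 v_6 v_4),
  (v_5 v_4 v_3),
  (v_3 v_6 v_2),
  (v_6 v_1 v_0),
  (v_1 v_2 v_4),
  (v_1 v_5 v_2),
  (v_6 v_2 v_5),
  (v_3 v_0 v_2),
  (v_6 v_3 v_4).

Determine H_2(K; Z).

Take the total order v_0 < v_1 < v_2 < v_3 < v_4 < v_5 < v_6 on the vertex set. Then K (dimension 2) consists of the simplices:

  0-simplices (7): [v_0], [v_1], [v_2], [v_3], [v_4], [v_5], [v_6]
  1-simplices (21): (21 of them)
  2-simplices (14): (14 of them)

giving chain groups C_0 ≅ Z^7, C_1 ≅ Z^21, C_2 ≅ Z^14.

Boundary ∂_1: C_1 → C_0 is given by ∂[p,q] = [q] − [p]. For instance
  ∂[v_1,v_6] = [v_6] − [v_1].
The 7×21 boundary matrix has rank 6 and Smith normal form diag(1,1,1,1,1,1).

The boundary map ∂_2: C_2 → C_1 maps a triangle to the signed sum of its edges. For instance
  ∂[v_0,v_2,v_3] = [v_2,v_3] − [v_0,v_3] + [v_0,v_2],
  ∂[v_0,v_1,v_3] = [v_1,v_3] − [v_0,v_3] + [v_0,v_1].
The resulting 21×14 matrix has rank 13, and its Smith normal form has invariant factors (1,1,1,1,1,1,1,1,1,1,1,1,1).

Computing H_k = (kernel of ∂_k) / (image of ∂_{k+1}):

  H_2: rank ker ∂_2 − rank ∂_3 = (14 − 13) − 0 = 1, and there is no ∂_3, so H_2 ≅ Z.

H_2 ≅ Z.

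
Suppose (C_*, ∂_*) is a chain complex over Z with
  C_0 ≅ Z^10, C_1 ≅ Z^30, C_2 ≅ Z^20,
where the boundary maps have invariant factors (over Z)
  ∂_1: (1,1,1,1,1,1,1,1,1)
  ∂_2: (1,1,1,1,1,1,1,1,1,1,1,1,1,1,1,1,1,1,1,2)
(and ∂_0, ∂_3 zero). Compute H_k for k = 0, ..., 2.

H_0: b_0 = 10 − 0 − 9 = 1; torsion from ∂_1 factors > 1: none. So H_0 ≅ Z.
H_1: b_1 = 30 − 9 − 20 = 1; torsion from ∂_2 factors > 1: [2]. So H_1 ≅ Z ⊕ Z/2.
H_2: b_2 = 20 − 20 − 0 = 0; torsion from ∂_3 factors > 1: none. So H_2 ≅ 0.

H_0 ≅ Z,  H_1 ≅ Z ⊕ Z/2,  H_2 = 0.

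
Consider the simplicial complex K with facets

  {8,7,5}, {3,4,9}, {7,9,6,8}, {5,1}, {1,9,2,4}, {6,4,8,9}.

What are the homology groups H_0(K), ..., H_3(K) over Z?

We work with the vertex ordering 1 < 2 < 3 < 4 < 5 < 6 < 7 < 8 < 9. The simplices of K, each written with vertices in increasing order, are:

  0-simplices (9): [1], [2], [3], [4], [5], [6], [7], [8], [9]
  1-simplices (19): [1,2], [1,4], [1,5], [1,9], [2,4], [2,9], [3,4], [3,9], [4,6], [4,8], [4,9], [5,7], [5,8], [6,7], [6,8], [6,9], [7,8], [7,9], [8,9]
  2-simplices (13): [1,2,4], [1,2,9], [1,4,9], [2,4,9], [3,4,9], [4,6,8], [4,6,9], [4,8,9], [5,7,8], [6,7,8], [6,7,9], [6,8,9], [7,8,9]
  3-simplices (3): [1,2,4,9], [4,6,8,9], [6,7,8,9]

Hence C_0 ≅ Z^9, C_1 ≅ Z^19, C_2 ≅ Z^13, C_3 ≅ Z^3.

Boundary ∂_1: C_1 → C_0 sends each edge [p,q] (with p < q) to q − p. For instance
  ∂[1,5] = [5] − [1].
As a 9×19 matrix over Z this has rank 8, with invariant factors (1,1,1,1,1,1,1,1).

Boundary ∂_2: C_2 → C_1 sends each 2-simplex [p,q,r] to [q,r] − [p,r] + [p,q]. For instance
  ∂[7,8,9] = [8,9] − [7,9] + [7,8],
  ∂[3,4,9] = [4,9] − [3,9] + [3,4].
The 19×13 boundary matrix has rank 10 and Smith normal form diag(1,1,1,1,1,1,1,1,1,1).

∂_3: C_3 → C_2 sends each 3-simplex σ to the alternating sum Σ_i (−1)^i (σ with its i-th vertex removed). For instance
  ∂[1,2,4,9] = [2,4,9] − [1,4,9] + [1,2,9] − [1,2,4],
  ∂[6,7,8,9] = [7,8,9] − [6,8,9] + [6,7,9] − [6,7,8].
The 13×3 boundary matrix has rank 3 and Smith normal form diag(1,1,1).

Reading off H_k = ker ∂_k / im ∂_{k+1}:

  H_0: rank C_0 − rank ∂_1 = 9 − 8 = 1, and the invariant factors of ∂_1 are all 1, so H_0 ≅ Z.
  H_1: rank ker ∂_1 − rank ∂_2 = (19 − 8) − 10 = 1, and the invariant factors of ∂_2 are all 1, so H_1 ≅ Z.
  H_2: rank ker ∂_2 − rank ∂_3 = (13 − 10) − 3 = 0, and the invariant factors of ∂_3 are all 1, so H_2 ≅ 0.
  H_3: rank ker ∂_3 − rank ∂_4 = (3 − 3) − 0 = 0, and there is no ∂_4, so H_3 ≅ 0.

H_0 = Z,  H_1 = Z,  H_2 = 0,  H_3 = 0.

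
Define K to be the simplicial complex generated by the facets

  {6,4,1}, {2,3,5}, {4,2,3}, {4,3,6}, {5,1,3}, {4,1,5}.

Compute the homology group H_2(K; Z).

Fix the vertex order 1 < 2 < 3 < 4 < 5 < 6 and write every simplex with vertices in increasing order. Then dim K = 2 and the simplices of K are:

  0-simplices (6): [1], [2], [3], [4], [5], [6]
  1-simplices (12): [1,3], [1,4], [1,5], [1,6], [2,3], [2,4], [2,5], [3,4], [3,5], [3,6], [4,5], [4,6]
  2-simplices (6): [1,3,5], [1,4,5], [1,4,6], [2,3,4], [2,3,5], [3,4,6]

so the chain groups are C_0 ≅ Z^6, C_1 ≅ Z^12, C_2 ≅ Z^6.

The boundary map ∂_1: C_1 → C_0 is given by ∂[p,q] = [q] − [p].
As a 6×12 matrix over Z this has rank 5, with invariant factors (1,1,1,1,1).

∂_2: C_2 → C_1 sends each 2-simplex [p,q,r] to [q,r] − [p,r] + [p,q]. For instance
  ∂[2,3,4] = [3,4] − [2,4] + [2,3],
  ∂[1,4,6] = [4,6] − [1,6] + [1,4].
As a 12×6 matrix over Z this has rank 6, with invariant factors (1,1,1,1,1,1).

Now H_k = ker ∂_k / im ∂_{k+1}, so:

  H_2: rank ker ∂_2 − rank ∂_3 = (6 − 6) − 0 = 0, and there is no ∂_3, so H_2 = 0.

H_2 ≅ 0.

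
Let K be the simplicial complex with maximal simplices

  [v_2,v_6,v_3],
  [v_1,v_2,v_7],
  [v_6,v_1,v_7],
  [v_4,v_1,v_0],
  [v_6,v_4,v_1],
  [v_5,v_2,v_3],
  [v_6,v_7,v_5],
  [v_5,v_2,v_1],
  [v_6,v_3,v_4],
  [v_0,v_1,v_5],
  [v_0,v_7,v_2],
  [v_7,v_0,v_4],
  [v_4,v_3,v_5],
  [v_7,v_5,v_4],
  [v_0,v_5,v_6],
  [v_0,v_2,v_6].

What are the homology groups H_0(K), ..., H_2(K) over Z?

Order the vertices as v_0 < v_1 < v_2 < v_3 < v_4 < v_5 < v_6 < v_7. Listing each simplex with vertices in this order, K has dimension 2 with simplices:

  0-simplices (8): [v_0], [v_1], [v_2], [v_3], [v_4], [v_5], [v_6], [v_7]
  1-simplices (24): (24 of them)
  2-simplices (16): (16 of them)

Hence C_0 ≅ Z^8, C_1 ≅ Z^24, C_2 ≅ Z^16.

The boundary map ∂_1: C_1 → C_0 sends each edge [p,q] (with p < q) to q − p.
The 8×24 boundary matrix has rank 7 and Smith normal form diag(1,1,1,1,1,1,1).

The boundary map ∂_2: C_2 → C_1 sends each 2-simplex [p,q,r] to [q,r] − [p,r] + [p,q]. For instance
  ∂[v_0,v_2,v_6] = [v_2,v_6] − [v_0,v_6] + [v_0,v_2],
  ∂[v_1,v_4,v_6] = [v_4,v_6] − [v_1,v_6] + [v_1,v_4].
The 24×16 boundary matrix has rank 15 and Smith normal form diag(1,1,1,1,1,1,1,1,1,1,1,1,1,1,1).

Now H_k = ker ∂_k / im ∂_{k+1}, so:

  H_0: rank C_0 − rank ∂_1 = 8 − 7 = 1, and the invariant factors of ∂_1 are all 1, so H_0 ≅ Z.
  H_1: rank ker ∂_1 − rank ∂_2 = (24 − 7) − 15 = 2, and the invariant factors of ∂_2 are all 1, so H_1 ≅ Z^2.
  H_2: rank ker ∂_2 − rank ∂_3 = (16 − 15) − 0 = 1, and there is no ∂_3, so H_2 ≅ Z.

As a check, the Euler characteristic is 8 − 24 + 16 = 0, which agrees with 1 − 2 + 1 = 0.

H_0 ≅ Z,  H_1 ≅ Z^2,  H_2 ≅ Z.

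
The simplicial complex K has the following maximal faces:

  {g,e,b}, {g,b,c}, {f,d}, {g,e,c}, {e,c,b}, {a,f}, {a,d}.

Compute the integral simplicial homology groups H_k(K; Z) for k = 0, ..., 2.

We work with the vertex ordering a < b < c < d < e < f < g. The simplices of K, each written with vertices in increasing order, are:

  0-simplices (7): a, b, c, d, e, f, g
  1-simplices (9): ad, af, bc, be, bg, ce, cg, df, eg
  2-simplices (4): bce, bcg, beg, ceg

Hence C_0 ≅ Z^7, C_1 ≅ Z^9, C_2 ≅ Z^4.

The boundary map ∂_1: C_1 → C_0 is given by ∂[p,q] = [q] − [p].
The resulting 7×9 matrix has rank 5, and its Smith normal form has invariant factors (1,1,1,1,1).

∂_2: C_2 → C_1 acts by ∂[p,q,r] = [q,r] − [p,r] + [p,q]. For instance
  ∂ceg = eg − cg + ce,
  ∂beg = eg − bg + be.
As a 9×4 matrix over Z this has rank 3, with invariant factors (1,1,1).

Now H_k = ker ∂_k / im ∂_{k+1}, so:

  H_0: rank C_0 − rank ∂_1 = 7 − 5 = 2, and the invariant factors of ∂_1 are all 1, so H_0 ≅ Z^2.
  H_1: rank ker ∂_1 − rank ∂_2 = (9 − 5) − 3 = 1, and the invariant factors of ∂_2 are all 1, so H_1 ≅ Z.
  H_2: rank ker ∂_2 − rank ∂_3 = (4 − 3) − 0 = 1, and there is no ∂_3, so H_2 ≅ Z.

As a check, the Euler characteristic is 7 − 9 + 4 = 2, which agrees with 2 − 1 + 1 = 2.
(K is a triangulation of the disjoint union of the 2-sphere S^2 and the circle S^1.)

H_0 = Z^2,  H_1 = Z,  H_2 = Z.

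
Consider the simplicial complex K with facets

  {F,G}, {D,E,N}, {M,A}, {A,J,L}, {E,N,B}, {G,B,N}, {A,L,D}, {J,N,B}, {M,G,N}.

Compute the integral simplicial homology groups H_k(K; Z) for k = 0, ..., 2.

H_0 ≅ Z,  H_1 ≅ Z^2,  H_2 = 0.

We work with the vertex ordering A < B < D < E < F < G < J < L < M < N. The simplices of K, each written with vertices in increasing order, are:

  0-simplices (10): A, B, D, E, F, G, J, L, M, N
  1-simplices (18): AD, AJ, AL, AM, BE, BG, BJ, BN, DE, DL, DN, EN, FG, GM, GN, JL, JN, MN
  2-simplices (7): ADL, AJL, BEN, BGN, BJN, DEN, GMN

so the chain groups are C_0 ≅ Z^10, C_1 ≅ Z^18, C_2 ≅ Z^7.

∂_1: C_1 → C_0 sends each edge [p,q] (with p < q) to q − p.
The resulting 10×18 matrix has rank 9, and its Smith normal form has invariant factors (1,1,1,1,1,1,1,1,1).

∂_2: C_2 → C_1 acts by ∂[p,q,r] = [q,r] − [p,r] + [p,q]. For instance
  ∂BJN = JN − BN + BJ,
  ∂AJL = JL − AL + AJ.
The 18×7 boundary matrix has rank 7 and Smith normal form diag(1,1,1,1,1,1,1).

From H_k ≅ ker(∂_k) / im(∂_{k+1}) we obtain:

  H_0: rank C_0 − rank ∂_1 = 10 − 9 = 1, and the invariant factors of ∂_1 are all 1, so H_0 = Z.
  H_1: rank ker ∂_1 − rank ∂_2 = (18 − 9) − 7 = 2, and the invariant factors of ∂_2 are all 1, so H_1 = Z^2.
  H_2: rank ker ∂_2 − rank ∂_3 = (7 − 7) − 0 = 0, and there is no ∂_3, so H_2 = 0.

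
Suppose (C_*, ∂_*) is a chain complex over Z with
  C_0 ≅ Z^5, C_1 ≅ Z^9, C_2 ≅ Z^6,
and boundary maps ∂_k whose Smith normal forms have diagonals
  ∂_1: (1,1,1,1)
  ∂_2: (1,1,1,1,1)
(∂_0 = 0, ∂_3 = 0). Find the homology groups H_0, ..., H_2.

H_0 = Z,  H_1 = 0,  H_2 = Z.

H_0: b_0 = 5 − 0 − 4 = 1; torsion from ∂_1 factors > 1: none. So H_0 = Z.
H_1: b_1 = 9 − 4 − 5 = 0; torsion from ∂_2 factors > 1: none. So H_1 = 0.
H_2: b_2 = 6 − 5 − 0 = 1; torsion from ∂_3 factors > 1: none. So H_2 = Z.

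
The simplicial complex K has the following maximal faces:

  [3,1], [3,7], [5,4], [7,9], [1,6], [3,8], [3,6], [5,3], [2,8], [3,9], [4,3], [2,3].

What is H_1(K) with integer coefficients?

H_1 = Z^4.

Order the vertices as 1 < 2 < 3 < 4 < 5 < 6 < 7 < 8 < 9. Listing each simplex with vertices in this order, K has dimension 1 with simplices:

  0-simplices (9): [1], [2], [3], [4], [5], [6], [7], [8], [9]
  1-simplices (12): [1,3], [1,6], [2,3], [2,8], [3,4], [3,5], [3,6], [3,7], [3,8], [3,9], [4,5], [7,9]

giving chain groups C_0 ≅ Z^9, C_1 ≅ Z^12.

The boundary map ∂_1: C_1 → C_0 is given by ∂[p,q] = [q] − [p].
The resulting 9×12 matrix has rank 8, and its Smith normal form has invariant factors (1,1,1,1,1,1,1,1).

Now H_k = ker ∂_k / im ∂_{k+1}, so:

  H_1: rank ker ∂_1 − rank ∂_2 = (12 − 8) − 0 = 4, and there is no ∂_2, so H_1 ≅ Z^4.

(K is a triangulation of a wedge of 4 circles.)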